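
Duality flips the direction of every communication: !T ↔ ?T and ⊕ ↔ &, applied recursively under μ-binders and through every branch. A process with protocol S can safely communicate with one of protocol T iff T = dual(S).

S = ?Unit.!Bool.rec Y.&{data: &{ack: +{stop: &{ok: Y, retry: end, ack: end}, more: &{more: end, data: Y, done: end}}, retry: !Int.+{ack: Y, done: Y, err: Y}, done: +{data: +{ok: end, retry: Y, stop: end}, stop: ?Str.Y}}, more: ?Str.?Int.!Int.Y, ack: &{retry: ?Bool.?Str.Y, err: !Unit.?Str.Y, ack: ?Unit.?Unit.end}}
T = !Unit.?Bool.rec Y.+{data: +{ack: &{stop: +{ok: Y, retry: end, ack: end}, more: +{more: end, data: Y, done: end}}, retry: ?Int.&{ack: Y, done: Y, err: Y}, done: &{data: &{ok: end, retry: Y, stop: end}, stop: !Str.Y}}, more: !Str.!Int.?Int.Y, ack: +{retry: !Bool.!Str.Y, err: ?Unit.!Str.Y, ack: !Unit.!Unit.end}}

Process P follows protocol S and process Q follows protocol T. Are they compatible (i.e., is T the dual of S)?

YES

?Unit vs !Unit  match
  !Bool vs ?Bool  match
    rec Y vs rec Y  match (rec unchanged)
      &{data,more,ack} vs +{data,more,ack}  match labels match
        [data]
          &{ack,retry,done} vs +{ack,retry,done}  match labels match
            [ack]
              +{stop,more} vs &{stop,more}  match labels match
                [stop]
                  &{ok,retry,ack} vs +{ok,retry,ack}  match labels match
                    [ok]
                      Y vs Y  match
                    [retry]
                      end vs end  match
                    [ack]
                      end vs end  match
                [more]
                  &{more,data,done} vs +{more,data,done}  match labels match
                    [more]
                      end vs end  match
                    [data]
                      Y vs Y  match
                    [done]
                      end vs end  match
            [retry]
              !Int vs ?Int  match
                +{ack,done,err} vs &{ack,done,err}  match labels match
                  [ack]
                    Y vs Y  match
                  [done]
                    Y vs Y  match
                  [err]
                    Y vs Y  match
            [done]
              +{data,stop} vs &{data,stop}  match labels match
                [data]
                  +{ok,retry,stop} vs &{ok,retry,stop}  match labels match
                    [ok]
                      end vs end  match
                    [retry]
                      Y vs Y  match
                    [stop]
                      end vs end  match
                [stop]
                  ?Str vs !Str  match
                    Y vs Y  match
        [more]
          ?Str vs !Str  match
            ?Int vs !Int  match
              !Int vs ?Int  match
                Y vs Y  match
        [ack]
          &{retry,err,ack} vs +{retry,err,ack}  match labels match
            [retry]
              ?Bool vs !Bool  match
                ?Str vs !Str  match
                  Y vs Y  match
            [err]
              !Unit vs ?Unit  match
                ?Str vs !Str  match
                  Y vs Y  match
            [ack]
              ?Unit vs !Unit  match
                ?Unit vs !Unit  match
                  end vs end  match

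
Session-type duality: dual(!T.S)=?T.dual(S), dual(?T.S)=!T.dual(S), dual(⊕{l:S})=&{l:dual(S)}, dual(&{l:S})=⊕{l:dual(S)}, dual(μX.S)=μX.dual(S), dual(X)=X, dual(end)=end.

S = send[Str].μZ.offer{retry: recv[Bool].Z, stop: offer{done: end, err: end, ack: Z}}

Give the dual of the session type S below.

recv[Str].μZ.select{retry: send[Bool].Z, stop: select{done: end, err: end, ack: Z}}

send[Str] = recv[Str]
  μZ = μZ  (binder kept)
    offer{retry,stop} = select{retry,stop}  (external→internal)
      [retry]
        recv[Bool] = send[Bool]
          dual(Z) = Z
      [stop]
        offer{done,err,ack} = select{done,err,ack}  (external→internal)
          [done]
            dual(end) = end
          [err]
            dual(end) = end
          [ack]
            dual(Z) = Z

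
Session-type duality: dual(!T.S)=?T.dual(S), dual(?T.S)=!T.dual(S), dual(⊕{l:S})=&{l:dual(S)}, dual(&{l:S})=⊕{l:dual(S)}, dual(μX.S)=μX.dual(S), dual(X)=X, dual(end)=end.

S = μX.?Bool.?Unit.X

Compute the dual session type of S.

μX → μX  (rec unchanged)
  ?Bool → !Bool
    ?Unit → !Unit
      X self-dual

μX.!Bool.!Unit.X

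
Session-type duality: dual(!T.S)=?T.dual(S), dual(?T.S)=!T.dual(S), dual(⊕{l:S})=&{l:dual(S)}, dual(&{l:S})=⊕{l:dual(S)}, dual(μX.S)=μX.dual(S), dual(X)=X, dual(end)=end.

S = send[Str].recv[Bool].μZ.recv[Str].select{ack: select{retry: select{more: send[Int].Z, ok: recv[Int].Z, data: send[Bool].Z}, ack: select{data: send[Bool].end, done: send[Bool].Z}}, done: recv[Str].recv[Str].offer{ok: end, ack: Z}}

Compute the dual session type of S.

recv[Str].send[Bool].μZ.send[Str].offer{ack: offer{retry: offer{more: recv[Int].Z, ok: send[Int].Z, data: recv[Bool].Z}, ack: offer{data: recv[Bool].end, done: recv[Bool].Z}}, done: send[Str].send[Str].select{ok: end, ack: Z}}

send[Str] = recv[Str]
  recv[Bool] = send[Bool]
    μZ = μZ  (binder kept)
      recv[Str] = send[Str]
        select{ack,done} = offer{ack,done}  (⊕→&)
          case ack:
            select{retry,ack} = offer{retry,ack}  (⊕→&)
              case retry:
                select{more,ok,data} = offer{more,ok,data}  (⊕→&)
                  case more:
                    send[Int] = recv[Int]
                      Z ↦ Z
                  case ok:
                    recv[Int] = send[Int]
                      Z ↦ Z
                  case data:
                    send[Bool] = recv[Bool]
                      Z ↦ Z
              case ack:
                select{data,done} = offer{data,done}  (⊕→&)
                  case data:
                    send[Bool] = recv[Bool]
                      end ↦ end
                  case done:
                    send[Bool] = recv[Bool]
                      Z ↦ Z
          case done:
            recv[Str] = send[Str]
              recv[Str] = send[Str]
                offer{ok,ack} = select{ok,ack}  (offer→select)
                  case ok:
                    end ↦ end
                  case ack:
                    Z ↦ Z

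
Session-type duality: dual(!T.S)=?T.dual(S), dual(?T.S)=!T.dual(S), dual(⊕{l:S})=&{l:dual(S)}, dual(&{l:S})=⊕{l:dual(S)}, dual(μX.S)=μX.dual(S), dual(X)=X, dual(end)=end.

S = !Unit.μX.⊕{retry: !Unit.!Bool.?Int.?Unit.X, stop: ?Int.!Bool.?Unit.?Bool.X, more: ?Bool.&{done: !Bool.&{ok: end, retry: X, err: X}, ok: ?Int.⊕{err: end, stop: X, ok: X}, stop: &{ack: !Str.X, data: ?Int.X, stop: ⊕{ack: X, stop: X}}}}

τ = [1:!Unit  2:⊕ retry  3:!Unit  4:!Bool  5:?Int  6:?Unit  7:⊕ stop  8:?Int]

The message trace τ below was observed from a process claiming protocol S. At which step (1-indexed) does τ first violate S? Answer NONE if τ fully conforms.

step 1: !Unit  match  now at μX.…
step 2: ⊕ retry  match  now at !Unit.!Bool.?Int.?Unit.μX.…
step 3: !Unit  match  now at !Bool.?Int.?Unit.μX.…
step 4: !Bool  match  now at ?Int.?Unit.μX.…
step 5: ?Int  match  now at ?Unit.μX.…
step 6: ?Unit  match  now at μX.…
step 7: ⊕ stop  match  now at ?Int.!Bool.?Unit.?Bool.μX.…
step 8: ?Int  match  now at !Bool.?Unit.?Bool.μX.…
all 8 steps conform

NONE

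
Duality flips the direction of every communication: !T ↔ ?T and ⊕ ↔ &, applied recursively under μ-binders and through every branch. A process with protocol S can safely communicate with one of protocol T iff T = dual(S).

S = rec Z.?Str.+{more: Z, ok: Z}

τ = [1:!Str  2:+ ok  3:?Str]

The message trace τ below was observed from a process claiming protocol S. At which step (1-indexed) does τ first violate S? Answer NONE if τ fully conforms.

[1] got !Str, protocol expects ?Str  ✗

1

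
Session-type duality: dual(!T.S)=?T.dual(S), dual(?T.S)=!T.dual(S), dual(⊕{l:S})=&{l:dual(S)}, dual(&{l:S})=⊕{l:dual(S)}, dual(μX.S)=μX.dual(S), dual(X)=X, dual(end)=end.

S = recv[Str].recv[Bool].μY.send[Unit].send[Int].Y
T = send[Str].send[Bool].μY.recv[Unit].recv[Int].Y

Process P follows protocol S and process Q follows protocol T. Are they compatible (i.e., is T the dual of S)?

YES

recv[Str] ‖ send[Str]  ok
  recv[Bool] ‖ send[Bool]  ok
    μY ‖ μY  ok (μ self-dual)
      send[Unit] ‖ recv[Unit]  ok
        send[Int] ‖ recv[Int]  ok
          Y ‖ Y  ok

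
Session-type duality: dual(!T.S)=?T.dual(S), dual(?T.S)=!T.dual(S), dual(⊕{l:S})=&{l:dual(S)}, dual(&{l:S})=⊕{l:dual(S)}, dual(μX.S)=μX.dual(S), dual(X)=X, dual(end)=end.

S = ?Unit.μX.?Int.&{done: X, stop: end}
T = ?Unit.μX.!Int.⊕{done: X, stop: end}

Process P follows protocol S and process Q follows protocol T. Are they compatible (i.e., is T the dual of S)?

NO

?Unit ‖ ?Unit  ✗ same direction on both sides — not dual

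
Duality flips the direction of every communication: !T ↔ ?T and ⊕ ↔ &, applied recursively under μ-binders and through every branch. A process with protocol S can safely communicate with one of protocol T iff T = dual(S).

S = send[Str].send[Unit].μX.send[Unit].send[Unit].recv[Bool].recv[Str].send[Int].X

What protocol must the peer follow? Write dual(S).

recv[Str].recv[Unit].μX.recv[Unit].recv[Unit].send[Bool].send[Str].recv[Int].X

send[Str] → recv[Str]
  send[Unit] → recv[Unit]
    μX → μX  (rec unchanged)
      send[Unit] → recv[Unit]
        send[Unit] → recv[Unit]
          recv[Bool] → send[Bool]
            recv[Str] → send[Str]
              send[Int] → recv[Int]
                X ↦ X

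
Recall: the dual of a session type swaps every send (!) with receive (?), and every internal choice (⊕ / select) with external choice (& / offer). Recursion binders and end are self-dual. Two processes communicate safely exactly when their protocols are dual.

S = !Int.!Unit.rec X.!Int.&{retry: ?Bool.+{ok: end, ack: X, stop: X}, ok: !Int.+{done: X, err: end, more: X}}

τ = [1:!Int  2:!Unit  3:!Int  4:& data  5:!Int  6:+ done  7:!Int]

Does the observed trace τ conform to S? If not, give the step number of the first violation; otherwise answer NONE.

4

@1 !Int  match  cont: !Unit.rec X.…
@2 !Unit  match  cont: rec X.…
@3 !Int  match  cont: &{retry: ?Bool.+{ok: end, ack: rec X.…, stop: rec X.…}, ok: !Int.+{done: rec X.…, err: end, more: rec X.…}}
@4 got & data, protocol expects & retry or & ok  ✗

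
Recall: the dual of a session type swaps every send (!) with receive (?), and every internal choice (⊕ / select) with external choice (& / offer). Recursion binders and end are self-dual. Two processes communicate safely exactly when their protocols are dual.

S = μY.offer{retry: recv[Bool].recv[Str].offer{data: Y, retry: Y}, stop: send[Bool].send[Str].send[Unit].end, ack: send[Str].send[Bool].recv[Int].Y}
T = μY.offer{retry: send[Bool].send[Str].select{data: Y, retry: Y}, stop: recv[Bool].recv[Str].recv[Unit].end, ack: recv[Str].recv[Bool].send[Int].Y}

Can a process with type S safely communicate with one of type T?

μY ‖ μY  ✓ (binder kept)
  offer{retry,stop,ack} ‖ offer{retry,stop,ack}  ✗ choice polarity not flipped — not dual

NO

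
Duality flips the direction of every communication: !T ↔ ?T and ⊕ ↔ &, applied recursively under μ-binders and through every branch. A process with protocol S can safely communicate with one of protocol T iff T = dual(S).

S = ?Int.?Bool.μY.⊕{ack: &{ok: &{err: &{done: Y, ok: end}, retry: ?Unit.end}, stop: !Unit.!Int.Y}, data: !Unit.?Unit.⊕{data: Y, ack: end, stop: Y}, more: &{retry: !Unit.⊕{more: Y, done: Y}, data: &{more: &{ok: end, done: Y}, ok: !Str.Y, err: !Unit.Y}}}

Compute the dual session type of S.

?Int → !Int
  ?Bool → !Bool
    μY → μY  (binder kept)
      ⊕{ack,data,more} → &{ack,data,more}  (internal→external)
        [ack]
          &{ok,stop} → ⊕{ok,stop}  (offer→select)
            [ok]
              &{err,retry} → ⊕{err,retry}  (offer→select)
                [err]
                  &{done,ok} → ⊕{done,ok}  (offer→select)
                    [done]
                      Y self-dual
                    [ok]
                      end self-dual
                [retry]
                  ?Unit → !Unit
                    end self-dual
            [stop]
              !Unit → ?Unit
                !Int → ?Int
                  Y self-dual
        [data]
          !Unit → ?Unit
            ?Unit → !Unit
              ⊕{data,ack,stop} → &{data,ack,stop}  (internal→external)
                [data]
                  Y self-dual
                [ack]
                  end self-dual
                [stop]
                  Y self-dual
        [more]
          &{retry,data} → ⊕{retry,data}  (offer→select)
            [retry]
              !Unit → ?Unit
                ⊕{more,done} → &{more,done}  (internal→external)
                  [more]
                    Y self-dual
                  [done]
                    Y self-dual
            [data]
              &{more,ok,err} → ⊕{more,ok,err}  (offer→select)
                [more]
                  &{ok,done} → ⊕{ok,done}  (offer→select)
                    [ok]
                      end self-dual
                    [done]
                      Y self-dual
                [ok]
                  !Str → ?Str
                    Y self-dual
                [err]
                  !Unit → ?Unit
                    Y self-dual

!Int.!Bool.μY.&{ack: ⊕{ok: ⊕{err: ⊕{done: Y, ok: end}, retry: !Unit.end}, stop: ?Unit.?Int.Y}, data: ?Unit.!Unit.&{data: Y, ack: end, stop: Y}, more: ⊕{retry: ?Unit.&{more: Y, done: Y}, data: ⊕{more: ⊕{ok: end, done: Y}, ok: ?Str.Y, err: ?Unit.Y}}}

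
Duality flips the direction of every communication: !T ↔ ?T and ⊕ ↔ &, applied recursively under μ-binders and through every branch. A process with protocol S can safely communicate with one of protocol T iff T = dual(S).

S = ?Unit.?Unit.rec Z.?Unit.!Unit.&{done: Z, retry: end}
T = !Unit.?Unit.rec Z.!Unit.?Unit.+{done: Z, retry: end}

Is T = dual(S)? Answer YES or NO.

?Unit vs !Unit  match
  ?Unit vs ?Unit  ✗ same direction on both sides — not dual

NO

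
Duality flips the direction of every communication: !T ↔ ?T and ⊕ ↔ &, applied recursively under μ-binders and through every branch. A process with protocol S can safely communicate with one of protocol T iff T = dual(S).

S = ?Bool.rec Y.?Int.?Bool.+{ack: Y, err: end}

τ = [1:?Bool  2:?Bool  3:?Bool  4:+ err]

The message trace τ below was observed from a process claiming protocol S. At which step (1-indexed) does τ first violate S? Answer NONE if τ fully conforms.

2

@1 ?Bool  match  cont: rec Y.…
@2 got ?Bool, protocol expects ?Int  ✗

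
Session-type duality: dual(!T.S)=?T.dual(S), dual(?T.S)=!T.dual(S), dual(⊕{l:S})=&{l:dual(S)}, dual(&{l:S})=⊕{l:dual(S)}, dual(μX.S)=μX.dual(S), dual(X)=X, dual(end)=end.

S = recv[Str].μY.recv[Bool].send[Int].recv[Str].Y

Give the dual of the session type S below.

send[Str].μY.send[Bool].recv[Int].send[Str].Y

recv[Str] ↦ send[Str]
  μY ↦ μY  (rec unchanged)
    recv[Bool] ↦ send[Bool]
      send[Int] ↦ recv[Int]
        recv[Str] ↦ send[Str]
          Y ↦ Y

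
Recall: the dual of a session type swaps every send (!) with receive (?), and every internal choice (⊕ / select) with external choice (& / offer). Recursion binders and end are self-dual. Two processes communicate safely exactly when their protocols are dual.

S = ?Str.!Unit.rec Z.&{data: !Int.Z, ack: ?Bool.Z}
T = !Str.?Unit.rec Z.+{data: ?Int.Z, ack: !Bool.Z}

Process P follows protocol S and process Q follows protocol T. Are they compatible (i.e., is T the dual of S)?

YES

?Str vs !Str  match
  !Unit vs ?Unit  match
    rec Z vs rec Z  match (binder kept)
      &{data,ack} vs +{data,ack}  match same labels
        case data:
          !Int vs ?Int  match
            Z vs Z  match
        case ack:
          ?Bool vs !Bool  match
            Z vs Z  match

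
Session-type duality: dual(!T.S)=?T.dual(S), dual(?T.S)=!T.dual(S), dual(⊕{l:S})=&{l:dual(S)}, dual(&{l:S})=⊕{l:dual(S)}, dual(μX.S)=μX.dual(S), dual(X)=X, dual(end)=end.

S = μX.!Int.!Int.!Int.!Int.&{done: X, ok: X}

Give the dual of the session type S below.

μX ↦ μX  (rec unchanged)
  !Int ↦ ?Int
    !Int ↦ ?Int
      !Int ↦ ?Int
        !Int ↦ ?Int
          &{done,ok} ↦ ⊕{done,ok}  (&→⊕)
            • done:
              X ↦ X
            • ok:
              X ↦ X

μX.?Int.?Int.?Int.?Int.⊕{done: X, ok: X}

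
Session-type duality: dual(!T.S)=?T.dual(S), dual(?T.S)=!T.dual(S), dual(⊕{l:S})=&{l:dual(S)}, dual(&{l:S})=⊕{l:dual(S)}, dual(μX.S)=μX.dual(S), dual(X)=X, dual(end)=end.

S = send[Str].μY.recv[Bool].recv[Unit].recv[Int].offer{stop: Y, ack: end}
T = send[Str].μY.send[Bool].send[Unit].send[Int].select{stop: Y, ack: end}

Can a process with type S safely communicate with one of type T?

send[Str] | send[Str]  ✗ same direction on both sides — not dual

NO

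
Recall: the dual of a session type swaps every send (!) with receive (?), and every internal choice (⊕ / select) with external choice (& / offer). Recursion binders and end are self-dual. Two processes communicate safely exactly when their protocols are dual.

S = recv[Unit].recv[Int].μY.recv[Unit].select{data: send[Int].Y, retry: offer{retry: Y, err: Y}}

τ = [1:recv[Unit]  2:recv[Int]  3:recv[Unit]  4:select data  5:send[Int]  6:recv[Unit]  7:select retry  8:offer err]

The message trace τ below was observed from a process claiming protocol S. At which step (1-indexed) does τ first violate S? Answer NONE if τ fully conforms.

NONE

step 1: recv[Unit]  match  residual = recv[Int].μY.…
step 2: recv[Int]  match  residual = μY.…
step 3: recv[Unit]  match  residual = select{data: send[Int].μY.…, retry: offer{retry: μY.…, err: μY.…}}
step 4: select data  match  residual = send[Int].μY.…
step 5: send[Int]  match  residual = μY.…
step 6: recv[Unit]  match  residual = select{data: send[Int].μY.…, retry: offer{retry: μY.…, err: μY.…}}
step 7: select retry  match  residual = offer{retry: μY.…, err: μY.…}
step 8: offer err  match  residual = μY.…
τ conforms to S (length 8)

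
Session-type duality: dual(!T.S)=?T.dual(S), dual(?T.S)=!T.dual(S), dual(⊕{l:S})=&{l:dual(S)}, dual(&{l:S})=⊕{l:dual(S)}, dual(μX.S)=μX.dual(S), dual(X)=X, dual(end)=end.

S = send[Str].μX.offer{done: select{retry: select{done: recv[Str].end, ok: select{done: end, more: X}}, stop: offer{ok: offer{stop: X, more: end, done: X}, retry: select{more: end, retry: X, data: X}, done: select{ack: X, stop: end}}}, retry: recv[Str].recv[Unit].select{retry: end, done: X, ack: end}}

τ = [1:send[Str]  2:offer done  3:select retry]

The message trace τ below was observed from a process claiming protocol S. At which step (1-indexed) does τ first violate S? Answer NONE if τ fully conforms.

[1] send[Str]  match  cont: μX.…
[2] offer done  match  cont: select{retry: select{done: recv[Str].end, ok: select{done: end, more: μX.…}}, stop: offer{ok: offer{stop: μX.…, more: end, done: μX.…}, retry: select{more: end, retry: μX.…, data: μX.…}, done: select{ack: μX.…, stop: end}}}
[3] select retry  match  cont: select{done: recv[Str].end, ok: select{done: end, more: μX.…}}
trace exhausted — no violation

NONE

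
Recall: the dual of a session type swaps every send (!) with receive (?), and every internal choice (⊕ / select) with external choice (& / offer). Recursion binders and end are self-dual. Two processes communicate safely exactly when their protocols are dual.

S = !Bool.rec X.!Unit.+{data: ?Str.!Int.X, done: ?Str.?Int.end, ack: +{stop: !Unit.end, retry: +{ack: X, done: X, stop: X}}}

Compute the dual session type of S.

?Bool.rec X.?Unit.&{data: !Str.?Int.X, done: !Str.!Int.end, ack: &{stop: ?Unit.end, retry: &{ack: X, done: X, stop: X}}}

!Bool ↦ ?Bool
  rec X ↦ rec X  (μ self-dual)
    !Unit ↦ ?Unit
      +{data,done,ack} ↦ &{data,done,ack}  (⊕→&)
        • data:
          ?Str ↦ !Str
            !Int ↦ ?Int
              X ↦ X
        • done:
          ?Str ↦ !Str
            ?Int ↦ !Int
              end ↦ end
        • ack:
          +{stop,retry} ↦ &{stop,retry}  (⊕→&)
            • stop:
              !Unit ↦ ?Unit
                end ↦ end
            • retry:
              +{ack,done,stop} ↦ &{ack,done,stop}  (⊕→&)
                • ack:
                  X ↦ X
                • done:
                  X ↦ X
                • stop:
                  X ↦ X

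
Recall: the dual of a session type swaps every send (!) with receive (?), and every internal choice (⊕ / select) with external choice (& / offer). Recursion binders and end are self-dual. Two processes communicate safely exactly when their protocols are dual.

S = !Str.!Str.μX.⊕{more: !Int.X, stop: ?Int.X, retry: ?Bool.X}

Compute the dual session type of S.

!Str ↦ ?Str
  !Str ↦ ?Str
    μX ↦ μX  (μ self-dual)
      ⊕{more,stop,retry} ↦ &{more,stop,retry}  (internal→external)
        case more:
          !Int ↦ ?Int
            X ↦ X
        case stop:
          ?Int ↦ !Int
            X ↦ X
        case retry:
          ?Bool ↦ !Bool
            X ↦ X

?Str.?Str.μX.&{more: ?Int.X, stop: !Int.X, retry: !Bool.X}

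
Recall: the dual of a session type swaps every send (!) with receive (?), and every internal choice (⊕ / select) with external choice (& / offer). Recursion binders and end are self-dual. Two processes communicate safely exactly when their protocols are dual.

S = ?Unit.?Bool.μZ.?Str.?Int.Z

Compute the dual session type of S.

!Unit.!Bool.μZ.!Str.!Int.Z

?Unit ↦ !Unit
  ?Bool ↦ !Bool
    μZ ↦ μZ  (binder kept)
      ?Str ↦ !Str
        ?Int ↦ !Int
          Z ↦ Z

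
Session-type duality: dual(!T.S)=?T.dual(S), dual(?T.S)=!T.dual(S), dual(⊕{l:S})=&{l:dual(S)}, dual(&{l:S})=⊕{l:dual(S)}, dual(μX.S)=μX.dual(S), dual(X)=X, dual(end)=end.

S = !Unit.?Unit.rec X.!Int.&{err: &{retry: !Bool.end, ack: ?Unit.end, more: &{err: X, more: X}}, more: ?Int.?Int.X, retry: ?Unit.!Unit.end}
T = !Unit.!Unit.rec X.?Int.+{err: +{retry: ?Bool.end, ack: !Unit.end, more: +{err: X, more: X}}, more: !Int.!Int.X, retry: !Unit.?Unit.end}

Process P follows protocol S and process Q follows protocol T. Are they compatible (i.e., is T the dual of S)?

!Unit ‖ !Unit  ✗ same direction on both sides — not dual

NO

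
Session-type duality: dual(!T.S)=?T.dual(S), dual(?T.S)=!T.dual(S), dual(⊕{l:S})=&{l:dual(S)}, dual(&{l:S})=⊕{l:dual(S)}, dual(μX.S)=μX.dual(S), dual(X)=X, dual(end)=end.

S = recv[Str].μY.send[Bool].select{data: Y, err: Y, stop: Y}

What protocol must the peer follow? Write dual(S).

send[Str].μY.recv[Bool].offer{data: Y, err: Y, stop: Y}

recv[Str] = send[Str]
  μY = μY  (rec unchanged)
    send[Bool] = recv[Bool]
      select{data,err,stop} = offer{data,err,stop}  (internal→external)
        • data:
          Y self-dual
        • err:
          Y self-dual
        • stop:
          Y self-dual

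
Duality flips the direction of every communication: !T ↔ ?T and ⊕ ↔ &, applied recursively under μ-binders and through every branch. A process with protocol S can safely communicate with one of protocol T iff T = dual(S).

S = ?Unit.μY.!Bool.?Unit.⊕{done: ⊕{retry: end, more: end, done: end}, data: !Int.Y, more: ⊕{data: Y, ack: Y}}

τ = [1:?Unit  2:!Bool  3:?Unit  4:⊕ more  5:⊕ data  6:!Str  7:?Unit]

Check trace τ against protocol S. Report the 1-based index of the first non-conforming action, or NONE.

[1] ?Unit  match  residual = μY.…
[2] !Bool  match  residual = ?Unit.⊕{done: ⊕{retry: end, more: end, done: end}, data: !Int.μY.…, more: ⊕{data: μY.…, ack: μY.…}}
[3] ?Unit  match  residual = ⊕{done: ⊕{retry: end, more: end, done: end}, data: !Int.μY.…, more: ⊕{data: μY.…, ack: μY.…}}
[4] ⊕ more  match  residual = ⊕{data: μY.…, ack: μY.…}
[5] ⊕ data  match  residual = μY.…
[6] got !Str, protocol expects !Bool  ✗

6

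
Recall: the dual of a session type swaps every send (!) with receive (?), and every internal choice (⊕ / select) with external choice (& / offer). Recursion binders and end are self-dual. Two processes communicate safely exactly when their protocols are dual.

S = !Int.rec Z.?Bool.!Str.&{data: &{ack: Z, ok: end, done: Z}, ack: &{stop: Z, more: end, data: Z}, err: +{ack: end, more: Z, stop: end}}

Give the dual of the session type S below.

!Int = ?Int
  rec Z = rec Z  (binder kept)
    ?Bool = !Bool
      !Str = ?Str
        &{data,ack,err} = +{data,ack,err}  (external→internal)
          • data:
            &{ack,ok,done} = +{ack,ok,done}  (external→internal)
              • ack:
                Z ↦ Z
              • ok:
                end ↦ end
              • done:
                Z ↦ Z
          • ack:
            &{stop,more,data} = +{stop,more,data}  (external→internal)
              • stop:
                Z ↦ Z
              • more:
                end ↦ end
              • data:
                Z ↦ Z
          • err:
            +{ack,more,stop} = &{ack,more,stop}  (internal→external)
              • ack:
                end ↦ end
              • more:
                Z ↦ Z
              • stop:
                end ↦ end

?Int.rec Z.!Bool.?Str.+{data: +{ack: Z, ok: end, done: Z}, ack: +{stop: Z, more: end, data: Z}, err: &{ack: end, more: Z, stop: end}}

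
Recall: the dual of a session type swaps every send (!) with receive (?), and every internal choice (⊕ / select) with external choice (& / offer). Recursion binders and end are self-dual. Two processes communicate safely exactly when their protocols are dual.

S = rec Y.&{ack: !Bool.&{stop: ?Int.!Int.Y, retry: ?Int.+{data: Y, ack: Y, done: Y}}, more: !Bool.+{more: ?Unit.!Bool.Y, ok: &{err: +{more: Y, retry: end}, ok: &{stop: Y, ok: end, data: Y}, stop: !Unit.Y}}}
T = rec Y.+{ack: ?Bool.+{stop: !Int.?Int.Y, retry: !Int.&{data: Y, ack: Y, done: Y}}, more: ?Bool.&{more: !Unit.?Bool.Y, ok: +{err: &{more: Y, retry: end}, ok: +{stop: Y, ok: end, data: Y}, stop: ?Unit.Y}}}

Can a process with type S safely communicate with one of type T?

rec Y ‖ rec Y  ok (rec unchanged)
  &{ack,more} ‖ +{ack,more}  ok same labels
    • ack:
      !Bool ‖ ?Bool  ok
        &{stop,retry} ‖ +{stop,retry}  ok same labels
          • stop:
            ?Int ‖ !Int  ok
              !Int ‖ ?Int  ok
                Y ‖ Y  ok
          • retry:
            ?Int ‖ !Int  ok
              +{data,ack,done} ‖ &{data,ack,done}  ok same labels
                • data:
                  Y ‖ Y  ok
                • ack:
                  Y ‖ Y  ok
                • done:
                  Y ‖ Y  ok
    • more:
      !Bool ‖ ?Bool  ok
        +{more,ok} ‖ &{more,ok}  ok same labels
          • more:
            ?Unit ‖ !Unit  ok
              !Bool ‖ ?Bool  ok
                Y ‖ Y  ok
          • ok:
            &{err,ok,stop} ‖ +{err,ok,stop}  ok same labels
              • err:
                +{more,retry} ‖ &{more,retry}  ok same labels
                  • more:
                    Y ‖ Y  ok
                  • retry:
                    end ‖ end  ok
              • ok:
                &{stop,ok,data} ‖ +{stop,ok,data}  ok same labels
                  • stop:
                    Y ‖ Y  ok
                  • ok:
                    end ‖ end  ok
                  • data:
                    Y ‖ Y  ok
              • stop:
                !Unit ‖ ?Unit  ok
                  Y ‖ Y  ok

YES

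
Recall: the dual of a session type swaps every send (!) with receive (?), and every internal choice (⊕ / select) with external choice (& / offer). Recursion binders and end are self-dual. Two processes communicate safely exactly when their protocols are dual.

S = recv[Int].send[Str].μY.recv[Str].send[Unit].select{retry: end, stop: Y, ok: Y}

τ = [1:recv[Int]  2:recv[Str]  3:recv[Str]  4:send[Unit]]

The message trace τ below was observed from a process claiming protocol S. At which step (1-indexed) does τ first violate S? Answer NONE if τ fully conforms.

@1 recv[Int]  ok  state: send[Str].μY.…
@2 got recv[Str], protocol expects send[Str]  ✗

2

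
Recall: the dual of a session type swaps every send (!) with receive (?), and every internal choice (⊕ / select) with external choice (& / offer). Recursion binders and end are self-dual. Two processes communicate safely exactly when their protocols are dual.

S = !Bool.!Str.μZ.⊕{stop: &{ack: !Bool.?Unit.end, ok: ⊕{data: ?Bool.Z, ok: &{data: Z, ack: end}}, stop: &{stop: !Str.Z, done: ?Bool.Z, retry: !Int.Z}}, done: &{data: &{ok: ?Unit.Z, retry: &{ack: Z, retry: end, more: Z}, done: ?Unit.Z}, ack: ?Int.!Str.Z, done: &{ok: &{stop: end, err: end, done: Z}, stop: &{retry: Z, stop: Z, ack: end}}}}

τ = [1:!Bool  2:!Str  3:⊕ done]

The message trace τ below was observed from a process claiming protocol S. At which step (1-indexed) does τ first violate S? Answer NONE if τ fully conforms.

step 1: !Bool  ✓  state: !Str.μZ.…
step 2: !Str  ✓  state: μZ.…
step 3: ⊕ done  ✓  state: &{data: &{ok: ?Unit.μZ.…, retry: &{ack: μZ.…, retry: end, more: μZ.…}, done: ?Unit.μZ.…}, ack: ?Int.!Str.μZ.…, done: &{ok: &{stop: end, err: end, done: μZ.…}, stop: &{retry: μZ.…, stop: μZ.…, ack: end}}}
all 3 steps conform

NONE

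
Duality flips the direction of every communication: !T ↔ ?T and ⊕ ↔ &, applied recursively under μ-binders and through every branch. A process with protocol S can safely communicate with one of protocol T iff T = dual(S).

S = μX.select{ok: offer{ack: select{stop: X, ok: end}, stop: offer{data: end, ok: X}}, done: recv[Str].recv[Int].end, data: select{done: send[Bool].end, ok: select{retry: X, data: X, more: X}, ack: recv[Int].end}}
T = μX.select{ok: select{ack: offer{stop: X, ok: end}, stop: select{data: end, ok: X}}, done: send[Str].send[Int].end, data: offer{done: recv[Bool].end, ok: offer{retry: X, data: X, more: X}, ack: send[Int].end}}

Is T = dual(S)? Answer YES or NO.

μX ‖ μX  match (rec unchanged)
  select{ok,done,data} ‖ select{ok,done,data}  ✗ choice polarity not flipped — not dual

NO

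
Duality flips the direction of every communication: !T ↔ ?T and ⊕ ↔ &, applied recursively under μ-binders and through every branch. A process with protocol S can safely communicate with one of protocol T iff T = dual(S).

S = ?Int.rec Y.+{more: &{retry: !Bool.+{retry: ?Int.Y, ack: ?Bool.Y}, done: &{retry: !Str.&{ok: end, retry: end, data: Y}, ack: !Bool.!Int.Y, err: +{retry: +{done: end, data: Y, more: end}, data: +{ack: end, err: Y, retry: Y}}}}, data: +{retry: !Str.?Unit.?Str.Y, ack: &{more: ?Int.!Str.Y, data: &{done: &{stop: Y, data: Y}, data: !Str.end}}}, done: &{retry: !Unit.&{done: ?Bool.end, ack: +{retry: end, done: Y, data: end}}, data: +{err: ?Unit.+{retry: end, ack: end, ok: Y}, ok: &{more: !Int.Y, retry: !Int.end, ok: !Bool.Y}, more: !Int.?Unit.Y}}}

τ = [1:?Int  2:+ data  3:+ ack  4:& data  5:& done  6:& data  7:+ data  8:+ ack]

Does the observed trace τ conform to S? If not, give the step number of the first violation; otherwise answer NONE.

NONE

@1 ?Int  ok  now at rec Y.…
@2 + data  ok  now at +{retry: !Str.?Unit.?Str.rec Y.…, ack: &{more: ?Int.!Str.rec Y.…, data: &{done: &{stop: rec Y.…, data: rec Y.…}, data: !Str.end}}}
@3 + ack  ok  now at &{more: ?Int.!Str.rec Y.…, data: &{done: &{stop: rec Y.…, data: rec Y.…}, data: !Str.end}}
@4 & data  ok  now at &{done: &{stop: rec Y.…, data: rec Y.…}, data: !Str.end}
@5 & done  ok  now at &{stop: rec Y.…, data: rec Y.…}
@6 & data  ok  now at rec Y.…
@7 + data  ok  now at +{retry: !Str.?Unit.?Str.rec Y.…, ack: &{more: ?Int.!Str.rec Y.…, data: &{done: &{stop: rec Y.…, data: rec Y.…}, data: !Str.end}}}
@8 + ack  ok  now at &{more: ?Int.!Str.rec Y.…, data: &{done: &{stop: rec Y.…, data: rec Y.…}, data: !Str.end}}
trace exhausted — no violation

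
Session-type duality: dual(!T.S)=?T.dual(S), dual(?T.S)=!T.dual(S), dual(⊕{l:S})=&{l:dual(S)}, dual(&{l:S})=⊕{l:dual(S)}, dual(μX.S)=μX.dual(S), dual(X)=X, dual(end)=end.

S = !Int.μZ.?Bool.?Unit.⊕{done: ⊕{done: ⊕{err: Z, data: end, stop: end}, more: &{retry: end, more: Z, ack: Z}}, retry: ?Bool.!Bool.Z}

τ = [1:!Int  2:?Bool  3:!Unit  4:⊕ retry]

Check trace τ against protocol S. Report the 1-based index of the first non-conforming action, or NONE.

step 1: !Int  ✓  now at μZ.…
step 2: ?Bool  ✓  now at ?Unit.⊕{done: ⊕{done: ⊕{err: μZ.…, data: end, stop: end}, more: &{retry: end, more: μZ.…, ack: μZ.…}}, retry: ?Bool.!Bool.μZ.…}
step 3: got !Unit, protocol expects ?Unit  ✗

3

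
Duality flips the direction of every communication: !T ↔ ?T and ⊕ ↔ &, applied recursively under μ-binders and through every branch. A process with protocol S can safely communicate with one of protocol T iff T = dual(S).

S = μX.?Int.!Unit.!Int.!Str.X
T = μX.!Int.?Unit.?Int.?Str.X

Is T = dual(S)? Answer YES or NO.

YES

μX | μX  match (rec unchanged)
  ?Int | !Int  match
    !Unit | ?Unit  match
      !Int | ?Int  match
        !Str | ?Str  match
          X | X  match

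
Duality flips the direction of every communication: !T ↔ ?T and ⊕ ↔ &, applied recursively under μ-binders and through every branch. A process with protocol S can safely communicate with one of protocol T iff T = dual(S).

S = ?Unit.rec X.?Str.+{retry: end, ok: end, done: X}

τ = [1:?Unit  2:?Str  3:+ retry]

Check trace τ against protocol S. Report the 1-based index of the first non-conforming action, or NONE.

NONE

[1] ?Unit  ✓  state: rec X.…
[2] ?Str  ✓  state: +{retry: end, ok: end, done: rec X.…}
[3] + retry  ✓  state: end
trace exhausted — no violation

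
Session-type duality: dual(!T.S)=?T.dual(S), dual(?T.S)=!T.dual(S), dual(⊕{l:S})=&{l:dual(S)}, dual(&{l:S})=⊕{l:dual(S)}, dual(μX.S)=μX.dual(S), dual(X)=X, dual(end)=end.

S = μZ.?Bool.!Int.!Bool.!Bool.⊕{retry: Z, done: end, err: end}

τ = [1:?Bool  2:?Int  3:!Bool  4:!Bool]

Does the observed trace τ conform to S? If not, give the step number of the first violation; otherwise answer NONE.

2

@1 ?Bool  ok  cont: !Int.!Bool.!Bool.⊕{retry: μZ.…, done: end, err: end}
@2 got ?Int, protocol expects !Int  ✗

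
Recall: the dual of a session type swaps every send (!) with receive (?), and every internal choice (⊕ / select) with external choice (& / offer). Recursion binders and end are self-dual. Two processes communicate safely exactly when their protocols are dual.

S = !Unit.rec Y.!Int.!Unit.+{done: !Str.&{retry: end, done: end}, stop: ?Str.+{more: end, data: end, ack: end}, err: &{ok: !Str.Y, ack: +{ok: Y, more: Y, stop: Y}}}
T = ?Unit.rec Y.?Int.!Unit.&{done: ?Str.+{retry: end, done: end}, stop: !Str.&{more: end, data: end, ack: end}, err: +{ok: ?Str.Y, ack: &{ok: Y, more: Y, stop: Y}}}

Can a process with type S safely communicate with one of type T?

!Unit | ?Unit  ok
  rec Y | rec Y  ok (rec unchanged)
    !Int | ?Int  ok
      !Unit | !Unit  ✗ same direction on both sides — not dual

NO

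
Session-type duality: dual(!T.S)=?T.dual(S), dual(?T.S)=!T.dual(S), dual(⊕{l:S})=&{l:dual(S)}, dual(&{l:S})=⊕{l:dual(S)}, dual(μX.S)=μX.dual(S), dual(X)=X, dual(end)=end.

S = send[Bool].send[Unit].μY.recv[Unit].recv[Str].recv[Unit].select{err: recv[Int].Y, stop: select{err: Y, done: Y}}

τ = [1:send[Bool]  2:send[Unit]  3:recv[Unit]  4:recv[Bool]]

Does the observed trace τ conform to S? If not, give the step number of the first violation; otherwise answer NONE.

@1 send[Bool]  ok  cont: send[Unit].μY.…
@2 send[Unit]  ok  cont: μY.…
@3 recv[Unit]  ok  cont: recv[Str].recv[Unit].select{err: recv[Int].μY.…, stop: select{err: μY.…, done: μY.…}}
@4 got recv[Bool], protocol expects recv[Str]  ✗

4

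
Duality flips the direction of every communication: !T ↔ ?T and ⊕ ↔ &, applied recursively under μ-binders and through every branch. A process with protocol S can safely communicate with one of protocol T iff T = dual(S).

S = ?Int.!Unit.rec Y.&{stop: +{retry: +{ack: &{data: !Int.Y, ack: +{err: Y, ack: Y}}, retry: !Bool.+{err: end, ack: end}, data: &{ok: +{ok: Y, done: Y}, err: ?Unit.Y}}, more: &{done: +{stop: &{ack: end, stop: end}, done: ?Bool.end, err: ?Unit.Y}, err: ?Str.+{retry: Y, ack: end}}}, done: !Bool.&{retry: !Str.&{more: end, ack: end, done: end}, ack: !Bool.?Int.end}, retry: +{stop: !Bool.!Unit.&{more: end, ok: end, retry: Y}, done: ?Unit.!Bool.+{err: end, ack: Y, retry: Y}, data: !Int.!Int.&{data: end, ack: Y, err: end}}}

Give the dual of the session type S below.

?Int = !Int
  !Unit = ?Unit
    rec Y = rec Y  (binder kept)
      &{stop,done,retry} = +{stop,done,retry}  (&→⊕)
        [stop]
          +{retry,more} = &{retry,more}  (⊕→&)
            [retry]
              +{ack,retry,data} = &{ack,retry,data}  (⊕→&)
                [ack]
                  &{data,ack} = +{data,ack}  (&→⊕)
                    [data]
                      !Int = ?Int
                        Y self-dual
                    [ack]
                      +{err,ack} = &{err,ack}  (⊕→&)
                        [err]
                          Y self-dual
                        [ack]
                          Y self-dual
                [retry]
                  !Bool = ?Bool
                    +{err,ack} = &{err,ack}  (⊕→&)
                      [err]
                        end self-dual
                      [ack]
                        end self-dual
                [data]
                  &{ok,err} = +{ok,err}  (&→⊕)
                    [ok]
                      +{ok,done} = &{ok,done}  (⊕→&)
                        [ok]
                          Y self-dual
                        [done]
                          Y self-dual
                    [err]
                      ?Unit = !Unit
                        Y self-dual
            [more]
              &{done,err} = +{done,err}  (&→⊕)
                [done]
                  +{stop,done,err} = &{stop,done,err}  (⊕→&)
                    [stop]
                      &{ack,stop} = +{ack,stop}  (&→⊕)
                        [ack]
                          end self-dual
                        [stop]
                          end self-dual
                    [done]
                      ?Bool = !Bool
                        end self-dual
                    [err]
                      ?Unit = !Unit
                        Y self-dual
                [err]
                  ?Str = !Str
                    +{retry,ack} = &{retry,ack}  (⊕→&)
                      [retry]
                        Y self-dual
                      [ack]
                        end self-dual
        [done]
          !Bool = ?Bool
            &{retry,ack} = +{retry,ack}  (&→⊕)
              [retry]
                !Str = ?Str
                  &{more,ack,done} = +{more,ack,done}  (&→⊕)
                    [more]
                      end self-dual
                    [ack]
                      end self-dual
                    [done]
                      end self-dual
              [ack]
                !Bool = ?Bool
                  ?Int = !Int
                    end self-dual
        [retry]
          +{stop,done,data} = &{stop,done,data}  (⊕→&)
            [stop]
              !Bool = ?Bool
                !Unit = ?Unit
                  &{more,ok,retry} = +{more,ok,retry}  (&→⊕)
                    [more]
                      end self-dual
                    [ok]
                      end self-dual
                    [retry]
                      Y self-dual
            [done]
              ?Unit = !Unit
                !Bool = ?Bool
                  +{err,ack,retry} = &{err,ack,retry}  (⊕→&)
                    [err]
                      end self-dual
                    [ack]
                      Y self-dual
                    [retry]
                      Y self-dual
            [data]
              !Int = ?Int
                !Int = ?Int
                  &{data,ack,err} = +{data,ack,err}  (&→⊕)
                    [data]
                      end self-dual
                    [ack]
                      Y self-dual
                    [err]
                      end self-dual

!Int.?Unit.rec Y.+{stop: &{retry: &{ack: +{data: ?Int.Y, ack: &{err: Y, ack: Y}}, retry: ?Bool.&{err: end, ack: end}, data: +{ok: &{ok: Y, done: Y}, err: !Unit.Y}}, more: +{done: &{stop: +{ack: end, stop: end}, done: !Bool.end, err: !Unit.Y}, err: !Str.&{retry: Y, ack: end}}}, done: ?Bool.+{retry: ?Str.+{more: end, ack: end, done: end}, ack: ?Bool.!Int.end}, retry: &{stop: ?Bool.?Unit.+{more: end, ok: end, retry: Y}, done: !Unit.?Bool.&{err: end, ack: Y, retry: Y}, data: ?Int.?Int.+{data: end, ack: Y, err: end}}}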